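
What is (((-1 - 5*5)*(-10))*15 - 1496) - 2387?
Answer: 17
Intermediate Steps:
(((-1 - 5*5)*(-10))*15 - 1496) - 2387 = (((-1 - 25)*(-10))*15 - 1496) - 2387 = (-26*(-10)*15 - 1496) - 2387 = (260*15 - 1496) - 2387 = (3900 - 1496) - 2387 = 2404 - 2387 = 17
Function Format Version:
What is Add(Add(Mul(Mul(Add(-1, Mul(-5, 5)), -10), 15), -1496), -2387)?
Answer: 17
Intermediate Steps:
Add(Add(Mul(Mul(Add(-1, Mul(-5, 5)), -10), 15), -1496), -2387) = Add(Add(Mul(Mul(Add(-1, -25), -10), 15), -1496), -2387) = Add(Add(Mul(Mul(-26, -10), 15), -1496), -2387) = Add(Add(Mul(260, 15), -1496), -2387) = Add(Add(3900, -1496), -2387) = Add(2404, -2387) = 17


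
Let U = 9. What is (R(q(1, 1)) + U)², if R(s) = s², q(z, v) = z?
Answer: 100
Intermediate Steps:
(R(q(1, 1)) + U)² = (1² + 9)² = (1 + 9)² = 10² = 100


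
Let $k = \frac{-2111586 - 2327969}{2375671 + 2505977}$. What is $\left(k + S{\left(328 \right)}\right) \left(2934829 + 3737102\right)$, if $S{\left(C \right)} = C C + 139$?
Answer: $\frac{1169503498548033173}{1627216} \approx 7.1871 \cdot 10^{11}$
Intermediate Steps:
$k = - \frac{4439555}{4881648} \approx -0.90944$
$S{\left(C \right)} = 139 + C^{2}$ ($S{\left(C \right)} = C^{2} + 139 = 139 + C^{2}$)
$\left(k + S{\left(328 \right)}\right) \left(2934829 + 3737102\right) = \left(- \frac{4439555}{4881648} + \left(139 + 328^{2}\right)\right) \left(2934829 + 3737102\right) = \left(- \frac{4439555}{4881648} + \left(139 + 107584\right)\right) 6671931 = \left(- \frac{4439555}{4881648} + 107723\right) 6671931 = \frac{525861327949}{4881648} \cdot 6671931 = \frac{1169503498548033173}{1627216}$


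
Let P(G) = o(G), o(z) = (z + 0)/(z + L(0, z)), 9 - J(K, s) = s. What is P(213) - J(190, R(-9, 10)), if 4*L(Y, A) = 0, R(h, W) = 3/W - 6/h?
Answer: -211/30 ≈ -7.0333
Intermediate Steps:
R(h, W) = -6/h + 3/W
L(Y, A) = 0 (L(Y, A) = (¼)*0 = 0)
J(K, s) = 9 - s
o(z) = 1 (o(z) = (z + 0)/(z + 0) = z/z = 1)
P(G) = 1
P(213) - J(190, R(-9, 10)) = 1 - (9 - (-6/(-9) + 3/10)) = 1 - (9 - (-6*(-⅑) + 3*(⅒))) = 1 - (9 - (⅔ + 3/10)) = 1 - (9 - 1*29/30) = 1 - (9 - 29/30) = 1 - 1*241/30 = 1 - 241/30 = -211/30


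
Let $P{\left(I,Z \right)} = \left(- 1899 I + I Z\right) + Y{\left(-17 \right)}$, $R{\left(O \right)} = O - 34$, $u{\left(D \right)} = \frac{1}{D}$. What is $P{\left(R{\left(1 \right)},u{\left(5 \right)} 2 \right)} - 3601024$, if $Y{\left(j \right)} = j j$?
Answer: $- \frac{17690406}{5} \approx -3.5381 \cdot 10^{6}$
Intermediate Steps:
$Y{\left(j \right)} = j^{2}$
$R{\left(O \right)} = -34 + O$
$P{\left(I,Z \right)} = 289 - 1899 I + I Z$ ($P{\left(I,Z \right)} = \left(- 1899 I + I Z\right) + \left(-17\right)^{2} = \left(- 1899 I + I Z\right) + 289 = 289 - 1899 I + I Z$)
$P{\left(R{\left(1 \right)},u{\left(5 \right)} 2 \right)} - 3601024 = \left(289 - 1899 \left(-34 + 1\right) + \left(-34 + 1\right) \frac{1}{5} \cdot 2\right) - 3601024 = \left(289 - -62667 - 33 \cdot \frac{1}{5} \cdot 2\right) - 3601024 = \left(289 + 62667 - \frac{66}{5}\right) - 3601024 = \frac{314714}{5} - 3601024 = - \frac{17690406}{5}$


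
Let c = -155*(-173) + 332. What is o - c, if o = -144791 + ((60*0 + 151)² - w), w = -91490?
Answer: -57647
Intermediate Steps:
c = 27147 (c = 26815 + 332 = 27147)
o = -30500 (o = -144791 + ((60*0 + 151)² - 1*(-91490)) = -144791 + ((0 + 151)² + 91490) = -144791 + (151² + 91490) = -144791 + (22801 + 91490) = -144791 + 114291 = -30500)
o - c = -30500 - 1*27147 = -30500 - 27147 = -57647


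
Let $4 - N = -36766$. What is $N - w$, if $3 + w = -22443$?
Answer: $59216$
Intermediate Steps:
$N = 36770$ ($N = 4 - -36766 = 4 + 36766 = 36770$)
$w = -22446$ ($w = -3 - 22443 = -22446$)
$N - w = 36770 - -22446 = 36770 + 22446 = 59216$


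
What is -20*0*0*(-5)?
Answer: 0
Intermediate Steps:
-20*0*0*(-5) = -0*(-5) = -20*0 = 0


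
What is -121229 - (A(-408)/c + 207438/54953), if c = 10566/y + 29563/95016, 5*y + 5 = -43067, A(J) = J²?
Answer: 21078692396747527/347759454571 ≈ 60613.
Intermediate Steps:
y = -43072/5 (y = -1 + (⅕)*(-43067) = -1 - 43067/5 = -43072/5 ≈ -8614.4)
c = -6328307/6913056 (c = 10566/(-43072/5) + 29563/95016 = 10566*(-5/43072) + 29563*(1/95016) = -26415/21536 + 799/2568 = -6328307/6913056 ≈ -0.91541)
-121229 - (A(-408)/c + 207438/54953) = -121229 - ((-408)²/(-6328307/6913056) + 207438/54953) = -121229 - (166464*(-6913056/6328307) + 207438*(1/54953)) = -121229 - (-1150774953984/6328307 + 207438/54953) = -121229 - 1*(-63237223314935286/347759454571) = -121229 + 63237223314935286/347759454571 = 21078692396747527/347759454571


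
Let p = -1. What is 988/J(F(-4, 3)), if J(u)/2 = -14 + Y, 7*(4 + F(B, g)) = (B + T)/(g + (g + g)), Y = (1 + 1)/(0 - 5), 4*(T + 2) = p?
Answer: -1235/36 ≈ -34.306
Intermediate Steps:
T = -9/4 (T = -2 + (1/4)*(-1) = -2 - 1/4 = -9/4 ≈ -2.2500)
Y = -2/5 (Y = 2/(-5) = 2*(-1/5) = -2/5 ≈ -0.40000)
F(B, g) = -4 + (-9/4 + B)/(21*g) (F(B, g) = -4 + ((B - 9/4)/(g + (g + g)))/7 = -4 + ((-9/4 + B)/(g + 2*g))/7 = -4 + ((-9/4 + B)/((3*g)))/7 = -4 + ((-9/4 + B)*(1/(3*g)))/7 = -4 + ((-9/4 + B)/(3*g))/7 = -4 + (-9/4 + B)/(21*g))
J(u) = -144/5 (J(u) = 2*(-14 - 2/5) = 2*(-72/5) = -144/5)
988/J(F(-4, 3)) = 988/(-144/5) = 988*(-5/144) = -1235/36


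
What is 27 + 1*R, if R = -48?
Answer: -21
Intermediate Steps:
27 + 1*R = 27 + 1*(-48) = 27 - 48 = -21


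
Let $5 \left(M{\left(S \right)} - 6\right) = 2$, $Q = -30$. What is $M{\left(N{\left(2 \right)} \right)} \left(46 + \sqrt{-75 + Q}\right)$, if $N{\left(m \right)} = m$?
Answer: $\frac{1472}{5} + \frac{32 i \sqrt{105}}{5} \approx 294.4 + 65.58 i$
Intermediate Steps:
$M{\left(S \right)} = \frac{32}{5}$ ($M{\left(S \right)} = 6 + \frac{1}{5} \cdot 2 = 6 + \frac{2}{5} = \frac{32}{5}$)
$M{\left(N{\left(2 \right)} \right)} \left(46 + \sqrt{-75 + Q}\right) = \frac{32 \left(46 + \sqrt{-75 - 30}\right)}{5} = \frac{32 \left(46 + \sqrt{-105}\right)}{5} = \frac{32 \left(46 + i \sqrt{105}\right)}{5} = \frac{1472}{5} + \frac{32 i \sqrt{105}}{5}$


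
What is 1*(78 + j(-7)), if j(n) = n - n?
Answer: 78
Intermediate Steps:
j(n) = 0
1*(78 + j(-7)) = 1*(78 + 0) = 1*78 = 78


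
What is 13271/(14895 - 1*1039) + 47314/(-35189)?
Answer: -188589565/487578784 ≈ -0.38679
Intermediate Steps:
13271/(14895 - 1*1039) + 47314/(-35189) = 13271/(14895 - 1039) + 47314*(-1/35189) = 13271/13856 - 47314/35189 = -188589565/487578784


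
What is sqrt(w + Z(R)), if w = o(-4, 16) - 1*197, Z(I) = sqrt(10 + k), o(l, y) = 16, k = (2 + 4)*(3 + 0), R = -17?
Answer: sqrt(-181 + 2*sqrt(7)) ≈ 13.256*I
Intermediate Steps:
k = 18 (k = 6*3 = 18)
Z(I) = 2*sqrt(7) (Z(I) = sqrt(10 + 18) = sqrt(28) = 2*sqrt(7))
w = -181 (w = 16 - 1*197 = 16 - 197 = -181)
sqrt(w + Z(R)) = sqrt(-181 + 2*sqrt(7))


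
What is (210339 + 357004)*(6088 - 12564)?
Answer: -3674113268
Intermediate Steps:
(210339 + 357004)*(6088 - 12564) = 567343*(-6476) = -3674113268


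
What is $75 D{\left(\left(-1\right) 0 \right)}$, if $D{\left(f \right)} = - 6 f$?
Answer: $0$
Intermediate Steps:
$75 D{\left(\left(-1\right) 0 \right)} = 75 \left(- 6 \left(\left(-1\right) 0\right)\right) = 75 \left(\left(-6\right) 0\right) = 75 \cdot 0 = 0$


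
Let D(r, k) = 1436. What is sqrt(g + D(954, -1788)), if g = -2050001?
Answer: I*sqrt(2048565) ≈ 1431.3*I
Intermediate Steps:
sqrt(g + D(954, -1788)) = sqrt(-2050001 + 1436) = sqrt(-2048565) = I*sqrt(2048565)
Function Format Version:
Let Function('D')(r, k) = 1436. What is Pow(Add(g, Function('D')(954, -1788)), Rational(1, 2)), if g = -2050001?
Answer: Mul(I, Pow(2048565, Rational(1, 2))) ≈ Mul(1431.3, I)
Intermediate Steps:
Pow(Add(g, Function('D')(954, -1788)), Rational(1, 2)) = Pow(Add(-2050001, 1436), Rational(1, 2)) = Pow(-2048565, Rational(1, 2)) = Mul(I, Pow(2048565, Rational(1, 2)))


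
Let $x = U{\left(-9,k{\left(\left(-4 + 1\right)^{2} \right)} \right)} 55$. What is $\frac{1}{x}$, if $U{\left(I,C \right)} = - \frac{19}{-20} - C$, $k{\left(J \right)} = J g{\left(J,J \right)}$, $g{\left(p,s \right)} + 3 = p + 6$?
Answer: $- \frac{4}{23551} \approx -0.00016984$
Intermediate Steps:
$g{\left(p,s \right)} = 3 + p$ ($g{\left(p,s \right)} = -3 + \left(p + 6\right) = -3 + \left(6 + p\right) = 3 + p$)
$k{\left(J \right)} = J \left(3 + J\right)$
$U{\left(I,C \right)} = \frac{19}{20} - C$ ($U{\left(I,C \right)} = \left(-19\right) \left(- \frac{1}{20}\right) - C = \frac{19}{20} - C$)
$x = - \frac{23551}{4}$ ($x = \left(\frac{19}{20} - \left(-4 + 1\right)^{2} \left(3 + \left(-4 + 1\right)^{2}\right)\right) 55 = \left(\frac{19}{20} - \left(-3\right)^{2} \left(3 + \left(-3\right)^{2}\right)\right) 55 = \left(\frac{19}{20} - 9 \left(3 + 9\right)\right) 55 = \left(\frac{19}{20} - 9 \cdot 12\right) 55 = \left(\frac{19}{20} - 108\right) 55 = \left(- \frac{2141}{20}\right) 55 = - \frac{23551}{4} \approx -5887.8$)
$\frac{1}{x} = \frac{1}{- \frac{23551}{4}} = - \frac{4}{23551}$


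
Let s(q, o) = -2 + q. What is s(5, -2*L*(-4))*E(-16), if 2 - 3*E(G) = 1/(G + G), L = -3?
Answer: 65/32 ≈ 2.0313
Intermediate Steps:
E(G) = ⅔ - 1/(6*G) (E(G) = ⅔ - 1/(3*(G + G)) = ⅔ - 1/(2*G)/3 = ⅔ - 1/(6*G))
s(5, -2*L*(-4))*E(-16) = (-2 + 5)*((⅙)*(-1 + 4*(-16))/(-16)) = 3*((⅙)*(-1/16)*(-1 - 64)) = 3*((⅙)*(-1/16)*(-65)) = 3*(65/96) = 65/32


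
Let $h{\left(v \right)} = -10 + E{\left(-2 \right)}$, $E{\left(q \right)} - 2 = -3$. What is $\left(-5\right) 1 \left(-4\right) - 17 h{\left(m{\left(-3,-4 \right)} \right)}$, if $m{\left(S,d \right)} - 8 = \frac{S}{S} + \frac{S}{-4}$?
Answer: $207$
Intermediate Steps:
$E{\left(q \right)} = -1$ ($E{\left(q \right)} = 2 - 3 = -1$)
$m{\left(S,d \right)} = 9 - \frac{S}{4}$ ($m{\left(S,d \right)} = 8 + \left(\frac{S}{S} + \frac{S}{-4}\right) = 8 + \left(1 + S \left(- \frac{1}{4}\right)\right) = 8 - \left(-1 + \frac{S}{4}\right) = 9 - \frac{S}{4}$)
$h{\left(v \right)} = -11$ ($h{\left(v \right)} = -10 - 1 = -11$)
$\left(-5\right) 1 \left(-4\right) - 17 h{\left(m{\left(-3,-4 \right)} \right)} = \left(-5\right) 1 \left(-4\right) - -187 = \left(-5\right) \left(-4\right) + 187 = 20 + 187 = 207$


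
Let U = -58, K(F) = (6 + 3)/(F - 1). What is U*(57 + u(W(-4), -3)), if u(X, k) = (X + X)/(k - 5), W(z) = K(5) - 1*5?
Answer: -26767/8 ≈ -3345.9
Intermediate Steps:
K(F) = 9/(-1 + F)
W(z) = -11/4 (W(z) = 9/(-1 + 5) - 1*5 = 9/4 - 5 = -11/4)
u(X, k) = 2*X/(-5 + k) (u(X, k) = (2*X)/(-5 + k) = 2*X/(-5 + k))
U*(57 + u(W(-4), -3)) = -58*(57 + 2*(-11/4)/(-5 - 3)) = -58*(57 + 2*(-11/4)/(-8)) = -58*(57 + 2*(-11/4)*(-1/8)) = -58*(57 + 11/16) = -58*923/16 = -26767/8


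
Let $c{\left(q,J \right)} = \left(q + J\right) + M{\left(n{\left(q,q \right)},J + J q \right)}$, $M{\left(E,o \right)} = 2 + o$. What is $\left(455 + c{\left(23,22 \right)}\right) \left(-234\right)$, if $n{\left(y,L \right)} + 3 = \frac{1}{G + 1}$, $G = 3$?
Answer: $-241020$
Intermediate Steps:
$n{\left(y,L \right)} = - \frac{11}{4}$ ($n{\left(y,L \right)} = -3 + \frac{1}{3 + 1} = -3 + \frac{1}{4} = - \frac{11}{4}$)
$c{\left(q,J \right)} = 2 + q + 2 J + J q$ ($c{\left(q,J \right)} = \left(q + J\right) + \left(2 + \left(J + J q\right)\right) = \left(J + q\right) + \left(2 + J + J q\right) = 2 + q + 2 J + J q$)
$\left(455 + c{\left(23,22 \right)}\right) \left(-234\right) = \left(455 + \left(2 + 22 + 23 + 22 \left(1 + 23\right)\right)\right) \left(-234\right) = \left(455 + \left(2 + 22 + 23 + 22 \cdot 24\right)\right) \left(-234\right) = \left(455 + \left(2 + 22 + 23 + 528\right)\right) \left(-234\right) = \left(455 + 575\right) \left(-234\right) = 1030 \left(-234\right) = -241020$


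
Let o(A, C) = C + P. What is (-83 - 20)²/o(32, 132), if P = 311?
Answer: 10609/443 ≈ 23.948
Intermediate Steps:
o(A, C) = 311 + C (o(A, C) = C + 311 = 311 + C)
(-83 - 20)²/o(32, 132) = (-83 - 20)²/(311 + 132) = (-103)²/443 = 10609*(1/443) = 10609/443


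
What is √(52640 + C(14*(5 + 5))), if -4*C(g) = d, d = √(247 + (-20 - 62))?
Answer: √(210560 - √165)/2 ≈ 229.43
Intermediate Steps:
d = √165 (d = √(247 - 82) = √165 ≈ 12.845)
C(g) = -√165/4
√(52640 + C(14*(5 + 5))) = √(52640 - √165/4)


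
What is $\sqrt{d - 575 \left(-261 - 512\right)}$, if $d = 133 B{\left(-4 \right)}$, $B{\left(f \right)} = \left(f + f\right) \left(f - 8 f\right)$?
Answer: $\sqrt{414683} \approx 643.96$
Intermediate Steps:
$B{\left(f \right)} = - 14 f^{2}$ ($B{\left(f \right)} = 2 f \left(- 7 f\right) = - 14 f^{2}$)
$d = -29792$ ($d = 133 \left(- 14 \left(-4\right)^{2}\right) = 133 \left(\left(-14\right) 16\right) = 133 \left(-224\right) = -29792$)
$\sqrt{d - 575 \left(-261 - 512\right)} = \sqrt{-29792 - 575 \left(-261 - 512\right)} = \sqrt{-29792 - -444475} = \sqrt{-29792 + 444475} = \sqrt{414683}$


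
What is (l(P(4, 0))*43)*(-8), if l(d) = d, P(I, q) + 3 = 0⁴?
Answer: 1032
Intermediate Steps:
P(I, q) = -3 (P(I, q) = -3 + 0⁴ = -3 + 0 = -3)
(l(P(4, 0))*43)*(-8) = -3*43*(-8) = -129*(-8) = 1032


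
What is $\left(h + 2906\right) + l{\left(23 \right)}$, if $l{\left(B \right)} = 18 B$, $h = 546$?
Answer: $3866$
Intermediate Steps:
$\left(h + 2906\right) + l{\left(23 \right)} = \left(546 + 2906\right) + 18 \cdot 23 = 3452 + 414 = 3866$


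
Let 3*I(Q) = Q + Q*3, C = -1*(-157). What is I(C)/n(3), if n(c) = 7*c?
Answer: 628/63 ≈ 9.9682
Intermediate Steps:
C = 157
I(Q) = 4*Q/3 (I(Q) = (Q + Q*3)/3 = (Q + 3*Q)/3 = (4*Q)/3 = 4*Q/3)
I(C)/n(3) = ((4/3)*157)/((7*3)) = (628/3)/21 = (628/3)*(1/21) = 628/63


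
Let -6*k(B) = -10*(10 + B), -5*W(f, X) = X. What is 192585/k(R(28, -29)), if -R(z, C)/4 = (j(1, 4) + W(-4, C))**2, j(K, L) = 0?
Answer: -320975/346 ≈ -927.67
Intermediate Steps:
W(f, X) = -X/5
R(z, C) = -4*C**2/25 (R(z, C) = -4*(0 - C/5)**2 = -4*C**2/25)
k(B) = 50/3 + 5*B/3 (k(B) = -(-5)*(10 + B)/3 = -(-100 - 10*B)/6 = 50/3 + 5*B/3)
192585/k(R(28, -29)) = 192585/(50/3 + 5*(-4/25*(-29)**2)/3) = 192585/(50/3 + 5*(-4/25*841)/3) = 192585/(50/3 + (5/3)*(-3364/25)) = 192585/(50/3 - 3364/15) = 192585/(-1038/5) = 192585*(-5/1038) = -320975/346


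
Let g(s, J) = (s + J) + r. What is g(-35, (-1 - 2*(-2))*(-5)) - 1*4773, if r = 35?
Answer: -4788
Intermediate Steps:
g(s, J) = 35 + J + s (g(s, J) = (s + J) + 35 = (J + s) + 35 = 35 + J + s)
g(-35, (-1 - 2*(-2))*(-5)) - 1*4773 = (35 + (-1 - 2*(-2))*(-5) - 35) - 1*4773 = (35 + (-1 + 4)*(-5) - 35) - 4773 = (35 + 3*(-5) - 35) - 4773 = (35 - 15 - 35) - 4773 = -15 - 4773 = -4788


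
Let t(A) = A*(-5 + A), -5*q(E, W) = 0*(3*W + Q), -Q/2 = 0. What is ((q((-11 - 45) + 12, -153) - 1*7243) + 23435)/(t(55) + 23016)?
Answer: 8096/12883 ≈ 0.62842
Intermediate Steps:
Q = 0 (Q = -2*0 = 0)
q(E, W) = 0 (q(E, W) = -0*(3*W + 0) = -0*3*W = -⅕*0 = 0)
((q((-11 - 45) + 12, -153) - 1*7243) + 23435)/(t(55) + 23016) = ((0 - 1*7243) + 23435)/(55*(-5 + 55) + 23016) = ((0 - 7243) + 23435)/(55*50 + 23016) = (-7243 + 23435)/(2750 + 23016) = 16192/25766 = 16192*(1/25766) = 8096/12883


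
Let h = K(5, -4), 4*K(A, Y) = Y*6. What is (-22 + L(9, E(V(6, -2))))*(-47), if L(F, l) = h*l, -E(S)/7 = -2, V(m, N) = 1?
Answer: 4982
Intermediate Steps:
E(S) = 14 (E(S) = -7*(-2) = 14)
K(A, Y) = 3*Y/2 (K(A, Y) = (Y*6)/4 = (6*Y)/4 = 3*Y/2)
h = -6 (h = (3/2)*(-4) = -6)
L(F, l) = -6*l
(-22 + L(9, E(V(6, -2))))*(-47) = (-22 - 6*14)*(-47) = (-22 - 84)*(-47) = -106*(-47) = 4982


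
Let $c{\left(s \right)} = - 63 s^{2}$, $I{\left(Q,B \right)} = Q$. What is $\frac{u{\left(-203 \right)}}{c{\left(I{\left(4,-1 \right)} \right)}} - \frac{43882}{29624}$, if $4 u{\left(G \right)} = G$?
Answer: $- \frac{3052117}{2132928} \approx -1.431$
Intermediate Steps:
$u{\left(G \right)} = \frac{G}{4}$
$\frac{u{\left(-203 \right)}}{c{\left(I{\left(4,-1 \right)} \right)}} - \frac{43882}{29624} = \frac{\frac{1}{4} \left(-203\right)}{\left(-63\right) 4^{2}} - \frac{43882}{29624} = - \frac{203}{4 \left(\left(-63\right) 16\right)} - \frac{21941}{14812} = - \frac{203}{4 \left(-1008\right)} - \frac{21941}{14812} = \left(- \frac{203}{4}\right) \left(- \frac{1}{1008}\right) - \frac{21941}{14812} = \frac{29}{576} - \frac{21941}{14812} = - \frac{3052117}{2132928}$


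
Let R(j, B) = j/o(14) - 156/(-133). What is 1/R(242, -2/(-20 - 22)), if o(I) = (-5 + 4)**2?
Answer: 133/32342 ≈ 0.0041123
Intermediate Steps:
o(I) = 1 (o(I) = (-1)**2 = 1)
R(j, B) = 156/133 + j (R(j, B) = j/1 - 156/(-133) = j*1 - 156*(-1/133) = j + 156/133 = 156/133 + j)
1/R(242, -2/(-20 - 22)) = 1/(156/133 + 242) = 1/(32342/133) = 133/32342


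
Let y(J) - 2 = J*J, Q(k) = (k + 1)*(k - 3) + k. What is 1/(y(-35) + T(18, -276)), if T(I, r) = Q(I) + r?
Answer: 1/1254 ≈ 0.00079745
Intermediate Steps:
Q(k) = k + (1 + k)*(-3 + k) (Q(k) = (1 + k)*(-3 + k) + k = k + (1 + k)*(-3 + k))
T(I, r) = -3 + r + I² - I (T(I, r) = (-3 + I² - I) + r = -3 + r + I² - I)
y(J) = 2 + J² (y(J) = 2 + J*J = 2 + J²)
1/(y(-35) + T(18, -276)) = 1/((2 + (-35)²) + (-3 - 276 + 18² - 1*18)) = 1/((2 + 1225) + (-3 - 276 + 324 - 18)) = 1/(1227 + 27) = 1/1254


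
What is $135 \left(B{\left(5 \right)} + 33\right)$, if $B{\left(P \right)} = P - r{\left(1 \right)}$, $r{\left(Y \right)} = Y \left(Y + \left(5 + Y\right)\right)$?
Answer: $4185$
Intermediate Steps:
$r{\left(Y \right)} = Y \left(5 + 2 Y\right)$
$B{\left(P \right)} = -7 + P$ ($B{\left(P \right)} = P - 1 \left(5 + 2 \cdot 1\right) = P - 1 \left(5 + 2\right) = P - 1 \cdot 7 = P - 7 = -7 + P$)
$135 \left(B{\left(5 \right)} + 33\right) = 135 \left(\left(-7 + 5\right) + 33\right) = 135 \left(-2 + 33\right) = 135 \cdot 31 = 4185$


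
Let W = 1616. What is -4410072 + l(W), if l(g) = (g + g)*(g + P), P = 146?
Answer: 1284712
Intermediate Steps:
l(g) = 2*g*(146 + g) (l(g) = (g + g)*(g + 146) = (2*g)*(146 + g) = 2*g*(146 + g))
-4410072 + l(W) = -4410072 + 2*1616*(146 + 1616) = -4410072 + 2*1616*1762 = -4410072 + 5694784 = 1284712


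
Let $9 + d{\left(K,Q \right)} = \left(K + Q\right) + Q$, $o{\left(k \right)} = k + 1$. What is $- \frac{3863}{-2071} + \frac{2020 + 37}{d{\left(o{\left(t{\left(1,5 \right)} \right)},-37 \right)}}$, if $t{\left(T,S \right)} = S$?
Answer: $- \frac{360236}{14497} \approx -24.849$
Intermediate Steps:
$o{\left(k \right)} = 1 + k$
$d{\left(K,Q \right)} = -9 + K + 2 Q$ ($d{\left(K,Q \right)} = -9 + \left(\left(K + Q\right) + Q\right) = -9 + \left(K + 2 Q\right) = -9 + K + 2 Q$)
$- \frac{3863}{-2071} + \frac{2020 + 37}{d{\left(o{\left(t{\left(1,5 \right)} \right)},-37 \right)}} = - \frac{3863}{-2071} + \frac{2020 + 37}{-9 + \left(1 + 5\right) + 2 \left(-37\right)} = \left(-3863\right) \left(- \frac{1}{2071}\right) + \frac{2057}{-9 + 6 - 74} = \frac{3863}{2071} + \frac{2057}{-77} = \frac{3863}{2071} + 2057 \left(- \frac{1}{77}\right) = \frac{3863}{2071} - \frac{187}{7} = - \frac{360236}{14497}$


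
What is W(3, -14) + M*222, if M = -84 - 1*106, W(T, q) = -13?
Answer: -42193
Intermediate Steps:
M = -190 (M = -84 - 106 = -190)
W(3, -14) + M*222 = -13 - 190*222 = -13 - 42180 = -42193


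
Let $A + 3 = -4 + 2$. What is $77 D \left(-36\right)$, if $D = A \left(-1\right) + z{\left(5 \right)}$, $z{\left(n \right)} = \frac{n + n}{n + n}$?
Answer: $-16632$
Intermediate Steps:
$A = -5$ ($A = -3 + \left(-4 + 2\right) = -3 - 2 = -5$)
$z{\left(n \right)} = 1$ ($z{\left(n \right)} = \frac{2 n}{2 n} = 2 n \frac{1}{2 n} = 1$)
$D = 6$ ($D = \left(-5\right) \left(-1\right) + 1 = 5 + 1 = 6$)
$77 D \left(-36\right) = 77 \cdot 6 \left(-36\right) = 462 \left(-36\right) = -16632$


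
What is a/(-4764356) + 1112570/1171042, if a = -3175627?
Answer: 4509736074127/2789630489476 ≈ 1.6166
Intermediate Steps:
a/(-4764356) + 1112570/1171042 = -3175627/(-4764356) + 1112570/1171042 = -3175627*(-1/4764356) + 1112570*(1/1171042) = 3175627/4764356 + 556285/585521 = 4509736074127/2789630489476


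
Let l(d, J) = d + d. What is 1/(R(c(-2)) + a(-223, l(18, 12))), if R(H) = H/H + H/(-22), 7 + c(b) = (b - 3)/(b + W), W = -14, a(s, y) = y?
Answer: 352/13131 ≈ 0.026807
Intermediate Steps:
l(d, J) = 2*d
c(b) = -7 + (-3 + b)/(-14 + b) (c(b) = -7 + (b - 3)/(b - 14) = -7 + (-3 + b)/(-14 + b))
R(H) = 1 - H/22 (R(H) = 1 + H*(-1/22) = 1 - H/22)
1/(R(c(-2)) + a(-223, l(18, 12))) = 1/((1 - (95 - 6*(-2))/(22*(-14 - 2))) + 2*18) = 1/((1 - (95 + 12)/(22*(-16))) + 36) = 1/((1 - (-1)*107/352) + 36) = 1/((1 - 1/22*(-107/16)) + 36) = 1/((1 + 107/352) + 36) = 1/(459/352 + 36) = 1/(13131/352) = 352/13131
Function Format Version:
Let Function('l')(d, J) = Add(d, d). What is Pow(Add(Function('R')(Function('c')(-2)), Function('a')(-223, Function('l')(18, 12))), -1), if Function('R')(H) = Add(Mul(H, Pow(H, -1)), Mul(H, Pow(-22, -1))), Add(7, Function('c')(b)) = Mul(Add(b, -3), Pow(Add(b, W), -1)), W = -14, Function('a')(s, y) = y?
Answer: Rational(352, 13131) ≈ 0.026807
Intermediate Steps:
Function('l')(d, J) = Mul(2, d)
Function('c')(b) = Add(-7, Mul(Pow(Add(-14, b), -1), Add(-3, b))) (Function('c')(b) = Add(-7, Mul(Add(b, -3), Pow(Add(b, -14), -1))) = Add(-7, Mul(Add(-3, b), Pow(Add(-14, b), -1))) = Add(-7, Mul(Pow(Add(-14, b), -1), Add(-3, b))))
Function('R')(H) = Add(1, Mul(Rational(-1, 22), H)) (Function('R')(H) = Add(1, Mul(H, Rational(-1, 22))) = Add(1, Mul(Rational(-1, 22), H)))
Pow(Add(Function('R')(Function('c')(-2)), Function('a')(-223, Function('l')(18, 12))), -1) = Pow(Add(Add(1, Mul(Rational(-1, 22), Mul(Pow(Add(-14, -2), -1), Add(95, Mul(-6, -2))))), Mul(2, 18)), -1) = Pow(Add(Add(1, Mul(Rational(-1, 22), Mul(Pow(-16, -1), Add(95, 12)))), 36), -1) = Pow(Add(Add(1, Mul(Rational(-1, 22), Mul(Rational(-1, 16), 107))), 36), -1) = Pow(Add(Add(1, Mul(Rational(-1, 22), Rational(-107, 16))), 36), -1) = Pow(Add(Add(1, Rational(107, 352)), 36), -1) = Pow(Add(Rational(459, 352), 36), -1) = Pow(Rational(13131, 352), -1) = Rational(352, 13131)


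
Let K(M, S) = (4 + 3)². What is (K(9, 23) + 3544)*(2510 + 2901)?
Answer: 19441723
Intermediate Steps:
K(M, S) = 49 (K(M, S) = 7² = 49)
(K(9, 23) + 3544)*(2510 + 2901) = (49 + 3544)*(2510 + 2901) = 3593*5411 = 19441723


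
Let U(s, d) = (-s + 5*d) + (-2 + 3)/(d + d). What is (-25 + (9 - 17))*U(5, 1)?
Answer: -33/2 ≈ -16.500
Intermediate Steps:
U(s, d) = 1/(2*d) - s + 5*d (U(s, d) = (-s + 5*d) + 1/(2*d) = 1/(2*d) - s + 5*d)
(-25 + (9 - 17))*U(5, 1) = (-25 + (9 - 17))*((1/2)/1 - 1*5 + 5*1) = (-25 - 8)*((1/2)*1 - 5 + 5) = -33*(1/2 - 5 + 5) = -33*1/2 = -33/2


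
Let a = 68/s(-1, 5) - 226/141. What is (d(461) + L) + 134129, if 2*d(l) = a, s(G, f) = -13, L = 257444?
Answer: 717747046/1833 ≈ 3.9157e+5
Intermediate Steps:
a = -12526/1833 (a = 68/(-13) - 226/141 = 68*(-1/13) - 226*1/141 = -68/13 - 226/141 = -12526/1833 ≈ -6.8336)
d(l) = -6263/1833 (d(l) = (½)*(-12526/1833) = -6263/1833)
(d(461) + L) + 134129 = (-6263/1833 + 257444) + 134129 = 471888589/1833 + 134129 = 717747046/1833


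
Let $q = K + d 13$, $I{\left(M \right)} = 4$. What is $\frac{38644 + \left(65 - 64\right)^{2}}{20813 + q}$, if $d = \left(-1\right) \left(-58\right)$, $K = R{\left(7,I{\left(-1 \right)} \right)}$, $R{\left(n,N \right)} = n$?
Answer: $\frac{38645}{21574} \approx 1.7913$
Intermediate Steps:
$K = 7$
$d = 58$
$q = 761$ ($q = 7 + 58 \cdot 13 = 7 + 754 = 761$)
$\frac{38644 + \left(65 - 64\right)^{2}}{20813 + q} = \frac{38644 + \left(65 - 64\right)^{2}}{20813 + 761} = \frac{38644 + 1^{2}}{21574} = \left(38644 + 1\right) \frac{1}{21574} = 38645 \cdot \frac{1}{21574} = \frac{38645}{21574}$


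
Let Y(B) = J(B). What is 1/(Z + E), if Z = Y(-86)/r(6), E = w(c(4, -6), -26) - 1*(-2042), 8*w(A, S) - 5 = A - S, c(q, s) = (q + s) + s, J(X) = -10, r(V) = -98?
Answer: 392/801631 ≈ 0.00048900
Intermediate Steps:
Y(B) = -10
c(q, s) = q + 2*s
w(A, S) = 5/8 - S/8 + A/8 (w(A, S) = 5/8 + (A - S)/8 = 5/8 + (-S/8 + A/8) = 5/8 - S/8 + A/8)
E = 16359/8 (E = (5/8 - ⅛*(-26) + (4 + 2*(-6))/8) - 1*(-2042) = (5/8 + 13/4 + (4 - 12)/8) + 2042 = (5/8 + 13/4 + (⅛)*(-8)) + 2042 = (5/8 + 13/4 - 1) + 2042 = 23/8 + 2042 = 16359/8 ≈ 2044.9)
Z = 5/49 (Z = -10/(-98) = -10*(-1/98) = 5/49 ≈ 0.10204)
1/(Z + E) = 1/(5/49 + 16359/8) = 1/(801631/392) = 392/801631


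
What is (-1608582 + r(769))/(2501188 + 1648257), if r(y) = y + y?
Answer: -94532/244085 ≈ -0.38729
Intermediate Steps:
r(y) = 2*y
(-1608582 + r(769))/(2501188 + 1648257) = (-1608582 + 2*769)/(2501188 + 1648257) = (-1608582 + 1538)/4149445 = -1607044*1/4149445 = -94532/244085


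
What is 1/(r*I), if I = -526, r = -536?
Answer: 1/281936 ≈ 3.5469e-6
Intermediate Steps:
1/(r*I) = 1/(-536*(-526)) = 1/281936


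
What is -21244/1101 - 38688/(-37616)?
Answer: -47282426/2588451 ≈ -18.267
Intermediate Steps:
-21244/1101 - 38688/(-37616) = -21244*1/1101 - 38688*(-1/37616) = -21244/1101 + 2418/2351 = -47282426/2588451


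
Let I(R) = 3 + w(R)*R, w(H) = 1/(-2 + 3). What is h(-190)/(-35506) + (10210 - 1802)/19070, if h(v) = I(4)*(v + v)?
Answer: 87315162/169274855 ≈ 0.51582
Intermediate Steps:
w(H) = 1 (w(H) = 1/1 = 1)
I(R) = 3 + R (I(R) = 3 + 1*R = 3 + R)
h(v) = 14*v (h(v) = (3 + 4)*(v + v) = 7*(2*v) = 14*v)
h(-190)/(-35506) + (10210 - 1802)/19070 = (14*(-190))/(-35506) + (10210 - 1802)/19070 = -2660*(-1/35506) + 8408*(1/19070) = 1330/17753 + 4204/9535 = 87315162/169274855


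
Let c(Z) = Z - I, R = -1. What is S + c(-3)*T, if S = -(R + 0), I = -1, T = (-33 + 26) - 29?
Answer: 73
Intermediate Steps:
T = -36 (T = -7 - 29 = -36)
S = 1 (S = -(-1 + 0) = -1*(-1) = 1)
c(Z) = 1 + Z (c(Z) = Z - 1*(-1) = Z + 1 = 1 + Z)
S + c(-3)*T = 1 + (1 - 3)*(-36) = 1 - 2*(-36) = 1 + 72 = 73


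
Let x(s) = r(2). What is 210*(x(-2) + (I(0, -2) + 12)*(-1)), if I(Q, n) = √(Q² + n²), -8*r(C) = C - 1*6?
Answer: -2835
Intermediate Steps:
r(C) = ¾ - C/8 (r(C) = -(C - 1*6)/8 = -(C - 6)/8 = -(-6 + C)/8 = ¾ - C/8)
x(s) = ½ (x(s) = ¾ - ⅛*2 = ¾ - ¼ = ½)
210*(x(-2) + (I(0, -2) + 12)*(-1)) = 210*(½ + (√(0² + (-2)²) + 12)*(-1)) = 210*(½ + (√(0 + 4) + 12)*(-1)) = 210*(½ + (√4 + 12)*(-1)) = 210*(½ + (2 + 12)*(-1)) = 210*(½ + 14*(-1)) = 210*(½ - 14) = 210*(-27/2) = -2835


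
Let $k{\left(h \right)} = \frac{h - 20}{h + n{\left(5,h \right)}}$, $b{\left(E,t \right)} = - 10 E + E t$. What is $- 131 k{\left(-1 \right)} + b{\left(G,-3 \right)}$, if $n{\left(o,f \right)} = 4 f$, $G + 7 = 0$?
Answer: $- \frac{2296}{5} \approx -459.2$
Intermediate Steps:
$G = -7$ ($G = -7 + 0 = -7$)
$k{\left(h \right)} = \frac{-20 + h}{5 h}$ ($k{\left(h \right)} = \frac{h - 20}{h + 4 h} = \frac{-20 + h}{5 h}$)
$- 131 k{\left(-1 \right)} + b{\left(G,-3 \right)} = - 131 \frac{-20 - 1}{5 \left(-1\right)} - 7 \left(-10 - 3\right) = - 131 \cdot \frac{1}{5} \left(-1\right) \left(-21\right) - -91 = \left(-131\right) \frac{21}{5} + 91 = - \frac{2751}{5} + 91 = - \frac{2296}{5}$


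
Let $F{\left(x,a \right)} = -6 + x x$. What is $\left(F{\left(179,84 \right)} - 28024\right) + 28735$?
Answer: $32746$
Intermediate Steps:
$F{\left(x,a \right)} = -6 + x^{2}$
$\left(F{\left(179,84 \right)} - 28024\right) + 28735 = \left(\left(-6 + 179^{2}\right) - 28024\right) + 28735 = \left(\left(-6 + 32041\right) - 28024\right) + 28735 = \left(32035 - 28024\right) + 28735 = 4011 + 28735 = 32746$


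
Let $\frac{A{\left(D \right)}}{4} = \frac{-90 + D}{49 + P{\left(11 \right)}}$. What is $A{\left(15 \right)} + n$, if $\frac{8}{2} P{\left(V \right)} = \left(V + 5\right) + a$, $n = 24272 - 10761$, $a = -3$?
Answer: $\frac{2822599}{209} \approx 13505.0$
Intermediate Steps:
$n = 13511$
$P{\left(V \right)} = \frac{1}{2} + \frac{V}{4}$ ($P{\left(V \right)} = \frac{\left(V + 5\right) - 3}{4} = \frac{\left(5 + V\right) - 3}{4} = \frac{2 + V}{4} = \frac{1}{2} + \frac{V}{4}$)
$A{\left(D \right)} = - \frac{1440}{209} + \frac{16 D}{209}$ ($A{\left(D \right)} = 4 \frac{-90 + D}{49 + \left(\frac{1}{2} + \frac{1}{4} \cdot 11\right)} = 4 \frac{-90 + D}{49 + \left(\frac{1}{2} + \frac{11}{4}\right)} = 4 \frac{-90 + D}{49 + \frac{13}{4}} = 4 \frac{-90 + D}{\frac{209}{4}} = 4 \left(-90 + D\right) \frac{4}{209} = 4 \left(- \frac{360}{209} + \frac{4 D}{209}\right) = - \frac{1440}{209} + \frac{16 D}{209}$)
$A{\left(15 \right)} + n = \left(- \frac{1440}{209} + \frac{16}{209} \cdot 15\right) + 13511 = \left(- \frac{1440}{209} + \frac{240}{209}\right) + 13511 = - \frac{1200}{209} + 13511 = \frac{2822599}{209}$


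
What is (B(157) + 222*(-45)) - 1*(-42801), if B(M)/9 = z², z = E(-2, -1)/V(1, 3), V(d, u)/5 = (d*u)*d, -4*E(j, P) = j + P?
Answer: 13124409/400 ≈ 32811.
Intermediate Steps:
E(j, P) = -P/4 - j/4 (E(j, P) = -(j + P)/4 = -(P + j)/4 = -P/4 - j/4)
V(d, u) = 5*u*d² (V(d, u) = 5*((d*u)*d) = 5*(u*d²) = 5*u*d²)
z = 1/20 (z = (-¼*(-1) - ¼*(-2))/((5*3*1²)) = (¼ + ½)/((5*3*1)) = (¾)/15 = (¾)*(1/15) = 1/20 ≈ 0.050000)
B(M) = 9/400 (B(M) = 9*(1/20)² = 9*(1/400) = 9/400)
(B(157) + 222*(-45)) - 1*(-42801) = (9/400 + 222*(-45)) - 1*(-42801) = (9/400 - 9990) + 42801 = -3995991/400 + 42801 = 13124409/400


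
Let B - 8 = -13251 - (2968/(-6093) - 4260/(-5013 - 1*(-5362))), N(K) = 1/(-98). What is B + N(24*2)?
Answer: -2757102574279/208392786 ≈ -13230.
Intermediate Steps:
N(K) = -1/98
B = -28133678039/2126457 (B = 8 + (-13251 - (2968/(-6093) - 4260/(-5013 - 1*(-5362)))) = 8 + (-13251 - (2968*(-1/6093) - 4260/(-5013 + 5362))) = 8 + (-13251 - (-2968/6093 - 4260/349)) = 8 + (-13251 - 1*(-26992012/2126457)) = 8 + (-13251 + 26992012/2126457) = 8 - 28150689695/2126457 = -28133678039/2126457 ≈ -13230.)
B + N(24*2) = -28133678039/2126457 - 1/98 = -2757102574279/208392786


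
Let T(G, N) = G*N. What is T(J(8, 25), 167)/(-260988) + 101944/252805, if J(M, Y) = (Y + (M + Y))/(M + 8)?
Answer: 30232135823/75404652960 ≈ 0.40093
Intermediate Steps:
J(M, Y) = (M + 2*Y)/(8 + M)
T(J(8, 25), 167)/(-260988) + 101944/252805 = (((8 + 2*25)/(8 + 8))*167)/(-260988) + 101944/252805 = (((8 + 50)/16)*167)*(-1/260988) + 101944*(1/252805) = (((1/16)*58)*167)*(-1/260988) + 101944/252805 = ((29/8)*167)*(-1/260988) + 101944/252805 = (4843/8)*(-1/260988) + 101944/252805 = -4843/2087904 + 101944/252805 = 30232135823/75404652960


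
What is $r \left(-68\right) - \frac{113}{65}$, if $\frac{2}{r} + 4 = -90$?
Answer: $- \frac{891}{3055} \approx -0.29165$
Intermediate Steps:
$r = - \frac{1}{47}$ ($r = \frac{2}{-4 - 90} = \frac{2}{-94} = 2 \left(- \frac{1}{94}\right) = - \frac{1}{47} \approx -0.021277$)
$r \left(-68\right) - \frac{113}{65} = \left(- \frac{1}{47}\right) \left(-68\right) - \frac{113}{65} = \frac{68}{47} - \frac{113}{65} = - \frac{891}{3055}$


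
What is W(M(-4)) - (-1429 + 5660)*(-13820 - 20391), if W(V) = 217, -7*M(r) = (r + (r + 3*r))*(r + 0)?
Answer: 144746958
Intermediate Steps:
M(r) = -5*r²/7 (M(r) = -(r + (r + 3*r))*(r + 0)/7 = -(r + 4*r)*r/7 = -5*r*r/7 = -5*r²/7)
W(M(-4)) - (-1429 + 5660)*(-13820 - 20391) = 217 - (-1429 + 5660)*(-13820 - 20391) = 217 - 4231*(-34211) = 217 - 1*(-144746741) = 217 + 144746741 = 144746958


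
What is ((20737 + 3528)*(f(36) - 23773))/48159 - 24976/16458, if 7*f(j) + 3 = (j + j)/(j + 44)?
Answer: -3165050096735/264200274 ≈ -11980.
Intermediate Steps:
f(j) = -3/7 + 2*j/(7*(44 + j)) (f(j) = -3/7 + ((j + j)/(j + 44))/7 = -3/7 + ((2*j)/(44 + j))/7 = -3/7 + (2*j/(44 + j))/7 = -3/7 + 2*j/(7*(44 + j)))
((20737 + 3528)*(f(36) - 23773))/48159 - 24976/16458 = ((20737 + 3528)*((-132 - 1*36)/(7*(44 + 36)) - 23773))/48159 - 24976/16458 = (24265*((1/7)*(-132 - 36)/80 - 23773))*(1/48159) - 24976*1/16458 = (24265*((1/7)*(1/80)*(-168) - 23773))*(1/48159) - 12488/8229 = (24265*(-3/10 - 23773))*(1/48159) - 12488/8229 = (24265*(-237733/10))*(1/48159) - 12488/8229 = -1153718249/2*1/48159 - 12488/8229 = -1153718249/96318 - 12488/8229 = -3165050096735/264200274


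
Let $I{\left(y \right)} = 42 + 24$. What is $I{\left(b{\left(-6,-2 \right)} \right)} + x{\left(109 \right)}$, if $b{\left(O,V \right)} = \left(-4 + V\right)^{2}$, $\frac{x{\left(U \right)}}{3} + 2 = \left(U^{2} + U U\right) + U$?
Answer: $71673$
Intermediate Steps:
$x{\left(U \right)} = -6 + 3 U + 6 U^{2}$ ($x{\left(U \right)} = -6 + 3 \left(\left(U^{2} + U U\right) + U\right) = -6 + 3 \left(\left(U^{2} + U^{2}\right) + U\right) = -6 + 3 \left(2 U^{2} + U\right) = -6 + 3 \left(U + 2 U^{2}\right) = -6 + \left(3 U + 6 U^{2}\right) = -6 + 3 U + 6 U^{2}$)
$I{\left(y \right)} = 66$
$I{\left(b{\left(-6,-2 \right)} \right)} + x{\left(109 \right)} = 66 + \left(-6 + 3 \cdot 109 + 6 \cdot 109^{2}\right) = 66 + \left(-6 + 327 + 6 \cdot 11881\right) = 66 + \left(-6 + 327 + 71286\right) = 66 + 71607 = 71673$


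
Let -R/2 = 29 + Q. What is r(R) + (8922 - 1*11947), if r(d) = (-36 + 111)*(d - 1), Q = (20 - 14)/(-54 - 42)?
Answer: -59525/8 ≈ -7440.6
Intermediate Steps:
Q = -1/16 (Q = 6/(-96) = 6*(-1/96) = -1/16 ≈ -0.062500)
R = -463/8 (R = -2*(29 - 1/16) = -2*463/16 = -463/8 ≈ -57.875)
r(d) = -75 + 75*d (r(d) = 75*(-1 + d) = -75 + 75*d)
r(R) + (8922 - 1*11947) = (-75 + 75*(-463/8)) + (8922 - 1*11947) = (-75 - 34725/8) + (8922 - 11947) = -35325/8 - 3025 = -59525/8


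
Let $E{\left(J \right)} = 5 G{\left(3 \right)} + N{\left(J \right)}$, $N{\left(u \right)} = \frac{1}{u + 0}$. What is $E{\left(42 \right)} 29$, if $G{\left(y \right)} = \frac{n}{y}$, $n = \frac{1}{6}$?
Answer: $\frac{551}{63} \approx 8.746$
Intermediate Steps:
$n = \frac{1}{6} \approx 0.16667$
$G{\left(y \right)} = \frac{1}{6 y}$
$N{\left(u \right)} = \frac{1}{u}$
$E{\left(J \right)} = \frac{5}{18} + \frac{1}{J}$ ($E{\left(J \right)} = 5 \frac{1}{6 \cdot 3} + \frac{1}{J} = 5 \cdot \frac{1}{6} \cdot \frac{1}{3} + \frac{1}{J} = 5 \cdot \frac{1}{18} + \frac{1}{J} = \frac{5}{18} + \frac{1}{J}$)
$E{\left(42 \right)} 29 = \left(\frac{5}{18} + \frac{1}{42}\right) 29 = \frac{19}{63} \cdot 29 = \frac{551}{63}$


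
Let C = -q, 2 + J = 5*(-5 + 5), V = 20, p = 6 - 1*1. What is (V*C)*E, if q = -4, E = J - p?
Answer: -560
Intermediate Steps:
p = 5 (p = 6 - 1 = 5)
J = -2 (J = -2 + 5*(-5 + 5) = -2 + 5*0 = -2 + 0 = -2)
E = -7 (E = -2 - 1*5 = -2 - 5 = -7)
C = 4 (C = -1*(-4) = 4)
(V*C)*E = (20*4)*(-7) = 80*(-7) = -560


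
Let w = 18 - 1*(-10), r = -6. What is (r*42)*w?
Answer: -7056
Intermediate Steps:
w = 28 (w = 18 + 10 = 28)
(r*42)*w = -6*42*28 = -252*28 = -7056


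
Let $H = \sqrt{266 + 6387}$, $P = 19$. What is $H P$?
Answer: $19 \sqrt{6653} \approx 1549.8$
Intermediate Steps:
$H = \sqrt{6653} \approx 81.566$
$H P = \sqrt{6653} \cdot 19 = 19 \sqrt{6653}$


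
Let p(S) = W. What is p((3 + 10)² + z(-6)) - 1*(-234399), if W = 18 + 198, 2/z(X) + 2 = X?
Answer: 234615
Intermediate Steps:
z(X) = 2/(-2 + X)
W = 216
p(S) = 216
p((3 + 10)² + z(-6)) - 1*(-234399) = 216 - 1*(-234399) = 216 + 234399 = 234615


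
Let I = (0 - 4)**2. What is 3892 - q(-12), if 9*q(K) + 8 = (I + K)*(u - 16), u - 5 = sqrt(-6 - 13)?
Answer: 35080/9 - 4*I*sqrt(19)/9 ≈ 3897.8 - 1.9373*I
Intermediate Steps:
u = 5 + I*sqrt(19) (u = 5 + sqrt(-6 - 13) = 5 + sqrt(-19) = 5 + I*sqrt(19) ≈ 5.0 + 4.3589*I)
I = 16 (I = (-4)**2 = 16)
q(K) = -8/9 + (-11 + I*sqrt(19))*(16 + K)/9 (q(K) = -8/9 + ((16 + K)*((5 + I*sqrt(19)) - 16))/9 = -8/9 + ((16 + K)*(-11 + I*sqrt(19)))/9 = -8/9 + ((-11 + I*sqrt(19))*(16 + K))/9 = -8/9 + (-11 + I*sqrt(19))*(16 + K)/9)
3892 - q(-12) = 3892 - (-184/9 - 11/9*(-12) + 16*I*sqrt(19)/9 + (1/9)*I*(-12)*sqrt(19)) = 3892 - (-184/9 + 44/3 + 16*I*sqrt(19)/9 - 4*I*sqrt(19)/3) = 3892 - (-52/9 + 4*I*sqrt(19)/9) = 3892 + (52/9 - 4*I*sqrt(19)/9) = 35080/9 - 4*I*sqrt(19)/9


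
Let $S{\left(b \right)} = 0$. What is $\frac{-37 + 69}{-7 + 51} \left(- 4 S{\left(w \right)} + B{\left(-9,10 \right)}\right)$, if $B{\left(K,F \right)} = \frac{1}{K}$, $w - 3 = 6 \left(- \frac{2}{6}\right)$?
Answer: $- \frac{8}{99} \approx -0.080808$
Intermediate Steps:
$w = 1$ ($w = 3 + 6 \left(- \frac{2}{6}\right) = 3 + 6 \left(\left(-2\right) \frac{1}{6}\right) = 3 + 6 \left(- \frac{1}{3}\right) = 3 - 2 = 1$)
$\frac{-37 + 69}{-7 + 51} \left(- 4 S{\left(w \right)} + B{\left(-9,10 \right)}\right) = \frac{-37 + 69}{-7 + 51} \left(\left(-4\right) 0 + \frac{1}{-9}\right) = \frac{32}{44} \left(0 - \frac{1}{9}\right) = 32 \cdot \frac{1}{44} \left(- \frac{1}{9}\right) = \frac{8}{11} \left(- \frac{1}{9}\right) = - \frac{8}{99}$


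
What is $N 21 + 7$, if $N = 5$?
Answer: $112$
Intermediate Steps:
$N 21 + 7 = 5 \cdot 21 + 7 = 105 + 7 = 112$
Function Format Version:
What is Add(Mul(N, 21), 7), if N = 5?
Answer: 112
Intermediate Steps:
Add(Mul(N, 21), 7) = Add(Mul(5, 21), 7) = Add(105, 7) = 112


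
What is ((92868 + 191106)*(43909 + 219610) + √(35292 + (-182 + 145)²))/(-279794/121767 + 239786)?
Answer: 123136951984623/394564082 + 3291*√36661/789128164 ≈ 3.1208e+5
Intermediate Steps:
((92868 + 191106)*(43909 + 219610) + √(35292 + (-182 + 145)²))/(-279794/121767 + 239786) = (283974*263519 + √(35292 + (-37)²))/(-279794*1/121767 + 239786) = (74832544506 + √(35292 + 1369))/(-7562/3291 + 239786) = (74832544506 + √36661)/(789128164/3291) = (74832544506 + √36661)*(3291/789128164) = 123136951984623/394564082 + 3291*√36661/789128164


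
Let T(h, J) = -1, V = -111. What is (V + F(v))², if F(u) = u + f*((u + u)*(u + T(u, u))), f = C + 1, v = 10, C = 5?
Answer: 958441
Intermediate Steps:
f = 6 (f = 5 + 1 = 6)
F(u) = u + 12*u*(-1 + u) (F(u) = u + 6*((u + u)*(u - 1)) = u + 6*((2*u)*(-1 + u)) = u + 6*(2*u*(-1 + u)) = u + 12*u*(-1 + u))
(V + F(v))² = (-111 + 10*(-11 + 12*10))² = (-111 + 10*(-11 + 120))² = (-111 + 10*109)² = (-111 + 1090)² = 979² = 958441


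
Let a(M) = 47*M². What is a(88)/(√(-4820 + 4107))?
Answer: -363968*I*√713/713 ≈ -13631.0*I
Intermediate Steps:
a(88)/(√(-4820 + 4107)) = (47*88²)/(√(-4820 + 4107)) = (47*7744)/(√(-713)) = 363968/((I*√713)) = 363968*(-I*√713/713) = -363968*I*√713/713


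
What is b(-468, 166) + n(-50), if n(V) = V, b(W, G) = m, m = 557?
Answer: 507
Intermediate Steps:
b(W, G) = 557
b(-468, 166) + n(-50) = 557 - 50 = 507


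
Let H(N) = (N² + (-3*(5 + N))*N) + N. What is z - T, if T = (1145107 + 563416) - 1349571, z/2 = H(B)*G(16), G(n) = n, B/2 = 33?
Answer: -667304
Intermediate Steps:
B = 66 (B = 2*33 = 66)
H(N) = N + N² + N*(-15 - 3*N) (H(N) = (N² + (-15 - 3*N)*N) + N = (N² + N*(-15 - 3*N)) + N = N + N² + N*(-15 - 3*N))
z = -308352 (z = 2*(-2*66*(7 + 66)*16) = 2*(-2*66*73*16) = 2*(-9636*16) = 2*(-154176) = -308352)
T = 358952 (T = 1708523 - 1349571 = 358952)
z - T = -308352 - 1*358952 = -308352 - 358952 = -667304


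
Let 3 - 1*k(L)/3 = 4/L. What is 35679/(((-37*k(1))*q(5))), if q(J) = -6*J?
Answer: -11893/1110 ≈ -10.714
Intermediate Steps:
k(L) = 9 - 12/L
35679/(((-37*k(1))*q(5))) = 35679/(((-37*(9 - 12/1))*(-6*5))) = 35679/((-37*(9 - 12*1)*(-30))) = 35679/((-37*(9 - 12)*(-30))) = 35679/((-37*(-3)*(-30))) = 35679/((111*(-30))) = 35679/(-3330) = 35679*(-1/3330) = -11893/1110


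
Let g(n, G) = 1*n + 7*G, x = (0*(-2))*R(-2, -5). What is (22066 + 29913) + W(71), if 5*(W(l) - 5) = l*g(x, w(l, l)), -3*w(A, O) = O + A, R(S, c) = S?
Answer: 709186/15 ≈ 47279.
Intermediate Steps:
w(A, O) = -A/3 - O/3 (w(A, O) = -(O + A)/3 = -(A + O)/3 = -A/3 - O/3)
x = 0 (x = (0*(-2))*(-2) = 0*(-2) = 0)
g(n, G) = n + 7*G
W(l) = 5 - 14*l²/15 (W(l) = 5 + (l*(0 + 7*(-l/3 - l/3)))/5 = 5 + (l*(0 + 7*(-2*l/3)))/5 = 5 + (l*(0 - 14*l/3))/5 = 5 + (l*(-14*l/3))/5 = 5 + (-14*l²/3)/5 = 5 - 14*l²/15)
(22066 + 29913) + W(71) = (22066 + 29913) + (5 - 14/15*71²) = 51979 + (5 - 14/15*5041) = 51979 + (5 - 70574/15) = 51979 - 70499/15 = 709186/15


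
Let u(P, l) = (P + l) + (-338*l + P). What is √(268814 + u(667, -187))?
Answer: √333167 ≈ 577.21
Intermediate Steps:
u(P, l) = -337*l + 2*P (u(P, l) = (P + l) + (P - 338*l) = -337*l + 2*P)
√(268814 + u(667, -187)) = √(268814 + (-337*(-187) + 2*667)) = √(268814 + (63019 + 1334)) = √(268814 + 64353) = √333167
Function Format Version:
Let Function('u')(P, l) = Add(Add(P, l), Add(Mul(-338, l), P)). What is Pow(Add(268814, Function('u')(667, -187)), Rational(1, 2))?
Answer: Pow(333167, Rational(1, 2)) ≈ 577.21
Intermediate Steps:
Function('u')(P, l) = Add(Mul(-337, l), Mul(2, P)) (Function('u')(P, l) = Add(Add(P, l), Add(P, Mul(-338, l))) = Add(Mul(-337, l), Mul(2, P)))
Pow(Add(268814, Function('u')(667, -187)), Rational(1, 2)) = Pow(Add(268814, Add(Mul(-337, -187), Mul(2, 667))), Rational(1, 2)) = Pow(Add(268814, Add(63019, 1334)), Rational(1, 2)) = Pow(Add(268814, 64353), Rational(1, 2)) = Pow(333167, Rational(1, 2))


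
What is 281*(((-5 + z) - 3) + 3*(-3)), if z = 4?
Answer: -3653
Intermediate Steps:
281*(((-5 + z) - 3) + 3*(-3)) = 281*(((-5 + 4) - 3) + 3*(-3)) = 281*((-1 - 3) - 9) = 281*(-4 - 9) = 281*(-13) = -3653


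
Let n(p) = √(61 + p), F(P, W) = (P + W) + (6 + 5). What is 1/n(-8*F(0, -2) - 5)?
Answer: -I/4 ≈ -0.25*I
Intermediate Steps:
F(P, W) = 11 + P + W (F(P, W) = (P + W) + 11 = 11 + P + W)
1/n(-8*F(0, -2) - 5) = 1/(√(61 + (-8*(11 + 0 - 2) - 5))) = 1/(√(61 + (-8*9 - 5))) = 1/(√(61 + (-72 - 5))) = 1/(√(61 - 77)) = 1/(√(-16)) = 1/(4*I) = -I/4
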